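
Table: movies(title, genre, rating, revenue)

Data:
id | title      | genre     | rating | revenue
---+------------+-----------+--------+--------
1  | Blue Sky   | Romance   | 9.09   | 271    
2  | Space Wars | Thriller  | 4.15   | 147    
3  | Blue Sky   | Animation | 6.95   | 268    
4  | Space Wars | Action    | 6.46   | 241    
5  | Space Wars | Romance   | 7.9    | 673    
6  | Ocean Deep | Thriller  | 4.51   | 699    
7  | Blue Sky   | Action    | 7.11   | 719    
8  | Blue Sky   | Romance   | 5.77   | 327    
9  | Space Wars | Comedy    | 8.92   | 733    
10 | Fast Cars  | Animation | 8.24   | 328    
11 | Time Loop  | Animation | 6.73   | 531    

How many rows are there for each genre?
SELECT genre, COUNT(*) as count
FROM movies
GROUP BY genre

Result:
  Action: 2
  Animation: 3
  Comedy: 1
  Romance: 3
  Thriller: 2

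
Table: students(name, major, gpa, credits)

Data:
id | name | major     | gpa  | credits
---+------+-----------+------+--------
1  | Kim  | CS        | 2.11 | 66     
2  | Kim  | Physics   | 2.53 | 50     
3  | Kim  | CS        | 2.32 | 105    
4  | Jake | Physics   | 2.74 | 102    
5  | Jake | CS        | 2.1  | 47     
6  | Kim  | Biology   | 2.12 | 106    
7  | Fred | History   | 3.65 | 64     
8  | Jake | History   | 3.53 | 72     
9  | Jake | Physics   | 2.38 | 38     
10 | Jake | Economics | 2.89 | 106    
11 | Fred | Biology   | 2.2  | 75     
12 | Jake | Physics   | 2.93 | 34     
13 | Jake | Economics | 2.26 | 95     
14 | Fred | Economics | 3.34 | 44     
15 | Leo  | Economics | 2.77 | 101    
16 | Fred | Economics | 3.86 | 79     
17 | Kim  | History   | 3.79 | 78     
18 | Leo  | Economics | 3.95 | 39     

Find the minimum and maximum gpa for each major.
SELECT major, MIN(gpa), MAX(gpa)
FROM students
GROUP BY major

Result:
  Biology: min=2.12, max=2.20
  CS: min=2.10, max=2.32
  Economics: min=2.26, max=3.95
  History: min=3.53, max=3.79
  Physics: min=2.38, max=2.93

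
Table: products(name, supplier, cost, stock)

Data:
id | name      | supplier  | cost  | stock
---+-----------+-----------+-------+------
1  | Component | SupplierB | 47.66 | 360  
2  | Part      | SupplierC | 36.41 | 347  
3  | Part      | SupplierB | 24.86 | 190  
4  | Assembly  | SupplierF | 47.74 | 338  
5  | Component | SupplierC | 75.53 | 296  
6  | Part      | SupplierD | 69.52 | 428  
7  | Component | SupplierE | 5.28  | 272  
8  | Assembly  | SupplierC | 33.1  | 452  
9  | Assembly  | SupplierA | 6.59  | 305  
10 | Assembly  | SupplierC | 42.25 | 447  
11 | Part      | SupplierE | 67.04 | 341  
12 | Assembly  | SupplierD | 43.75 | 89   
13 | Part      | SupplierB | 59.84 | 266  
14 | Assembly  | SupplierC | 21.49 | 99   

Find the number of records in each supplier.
SELECT supplier, COUNT(*) as count
FROM products
GROUP BY supplier

Result:
  SupplierA: 1
  SupplierB: 3
  SupplierC: 5
  SupplierD: 2
  SupplierE: 2
  SupplierF: 1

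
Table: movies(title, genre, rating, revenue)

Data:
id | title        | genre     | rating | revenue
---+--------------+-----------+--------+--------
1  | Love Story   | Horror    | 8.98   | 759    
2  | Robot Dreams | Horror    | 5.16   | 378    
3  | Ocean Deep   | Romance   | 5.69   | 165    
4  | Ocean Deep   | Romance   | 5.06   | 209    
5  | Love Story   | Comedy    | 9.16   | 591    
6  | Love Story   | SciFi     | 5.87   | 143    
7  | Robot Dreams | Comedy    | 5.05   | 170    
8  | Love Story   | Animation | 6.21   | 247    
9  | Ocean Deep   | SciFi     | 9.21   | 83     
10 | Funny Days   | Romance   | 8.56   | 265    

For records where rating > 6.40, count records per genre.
SELECT genre, COUNT(*)
FROM movies
WHERE rating > 6.40
GROUP BY genre

Note: WHERE filters rows before grouping.

Result:
  Comedy: 1
  Horror: 1
  Romance: 1
  SciFi: 1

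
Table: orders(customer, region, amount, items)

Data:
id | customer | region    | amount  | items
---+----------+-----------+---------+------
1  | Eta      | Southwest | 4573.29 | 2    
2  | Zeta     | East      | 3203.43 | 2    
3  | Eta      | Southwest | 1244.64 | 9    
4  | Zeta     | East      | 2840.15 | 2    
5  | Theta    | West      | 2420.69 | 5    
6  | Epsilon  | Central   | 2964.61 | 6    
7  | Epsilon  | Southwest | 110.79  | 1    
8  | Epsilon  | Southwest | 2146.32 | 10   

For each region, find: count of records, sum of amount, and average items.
SELECT region,
       COUNT(*) as cnt,
       SUM(amount) as total_amount,
       AVG(items) as avg_items
FROM orders
GROUP BY region

Result:
  Central: 1 records, 2964.61 total amount, 6.00 avg items
  East: 2 records, 6043.58 total amount, 2.00 avg items
  Southwest: 4 records, 8075.04 total amount, 5.50 avg items
  West: 1 records, 2420.69 total amount, 5.00 avg items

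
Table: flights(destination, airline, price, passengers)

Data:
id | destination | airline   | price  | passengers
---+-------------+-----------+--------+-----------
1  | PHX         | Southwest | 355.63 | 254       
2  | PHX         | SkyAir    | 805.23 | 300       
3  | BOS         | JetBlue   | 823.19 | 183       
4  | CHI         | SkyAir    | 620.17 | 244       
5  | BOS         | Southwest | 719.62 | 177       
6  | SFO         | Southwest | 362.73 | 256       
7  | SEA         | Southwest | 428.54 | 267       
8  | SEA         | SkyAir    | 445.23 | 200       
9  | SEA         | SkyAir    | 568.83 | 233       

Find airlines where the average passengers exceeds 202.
SELECT airline, AVG(passengers)
FROM flights
GROUP BY airline
HAVING AVG(passengers) > 202

Result:
  SkyAir: avg=244.25
  Southwest: avg=238.50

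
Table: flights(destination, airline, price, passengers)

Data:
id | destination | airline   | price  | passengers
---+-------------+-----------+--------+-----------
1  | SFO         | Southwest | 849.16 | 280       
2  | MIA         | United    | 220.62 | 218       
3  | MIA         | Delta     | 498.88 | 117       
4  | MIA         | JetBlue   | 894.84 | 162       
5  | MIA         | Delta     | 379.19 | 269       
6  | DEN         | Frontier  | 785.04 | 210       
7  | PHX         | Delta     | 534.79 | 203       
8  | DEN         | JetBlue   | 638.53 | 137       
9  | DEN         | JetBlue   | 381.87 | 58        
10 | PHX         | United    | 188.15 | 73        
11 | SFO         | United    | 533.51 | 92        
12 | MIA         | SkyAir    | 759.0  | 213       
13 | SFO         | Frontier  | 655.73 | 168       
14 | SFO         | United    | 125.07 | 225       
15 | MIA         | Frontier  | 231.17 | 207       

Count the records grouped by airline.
SELECT airline, COUNT(*) as count
FROM flights
GROUP BY airline

Result:
  Delta: 3
  Frontier: 3
  JetBlue: 3
  SkyAir: 1
  Southwest: 1
  United: 4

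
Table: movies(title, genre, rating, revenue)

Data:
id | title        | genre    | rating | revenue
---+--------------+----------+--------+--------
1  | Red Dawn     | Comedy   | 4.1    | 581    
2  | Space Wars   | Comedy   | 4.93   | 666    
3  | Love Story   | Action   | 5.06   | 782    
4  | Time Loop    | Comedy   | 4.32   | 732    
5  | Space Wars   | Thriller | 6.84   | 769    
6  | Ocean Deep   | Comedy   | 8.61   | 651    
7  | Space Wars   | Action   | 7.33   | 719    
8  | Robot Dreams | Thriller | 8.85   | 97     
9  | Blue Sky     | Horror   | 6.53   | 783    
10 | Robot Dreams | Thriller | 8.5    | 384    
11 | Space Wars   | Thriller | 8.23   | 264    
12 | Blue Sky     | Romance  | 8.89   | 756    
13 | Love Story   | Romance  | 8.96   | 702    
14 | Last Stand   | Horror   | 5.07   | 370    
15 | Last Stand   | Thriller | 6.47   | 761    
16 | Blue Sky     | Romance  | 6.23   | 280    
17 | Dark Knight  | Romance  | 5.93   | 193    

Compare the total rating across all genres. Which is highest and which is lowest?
SELECT genre, SUM(rating)
FROM movies
GROUP BY genre
ORDER BY SUM(rating)

All groups:
  Horror: 11.60
  Action: 12.39
  Comedy: 21.96
  Romance: 30.01
  Thriller: 38.89

Highest: Thriller (38.89)
Lowest: Horror (11.60)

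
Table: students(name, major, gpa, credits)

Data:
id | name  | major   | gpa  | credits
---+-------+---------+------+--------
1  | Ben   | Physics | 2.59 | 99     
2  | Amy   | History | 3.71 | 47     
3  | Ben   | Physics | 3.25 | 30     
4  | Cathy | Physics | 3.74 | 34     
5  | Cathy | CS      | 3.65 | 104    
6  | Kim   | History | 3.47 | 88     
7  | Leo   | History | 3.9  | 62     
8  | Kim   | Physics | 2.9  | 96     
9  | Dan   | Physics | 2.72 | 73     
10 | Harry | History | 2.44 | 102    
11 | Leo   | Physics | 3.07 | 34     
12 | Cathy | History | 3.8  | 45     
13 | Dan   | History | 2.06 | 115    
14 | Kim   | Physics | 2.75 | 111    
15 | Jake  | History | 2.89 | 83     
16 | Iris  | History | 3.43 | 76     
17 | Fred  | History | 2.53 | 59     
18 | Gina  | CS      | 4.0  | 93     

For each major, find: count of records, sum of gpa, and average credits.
SELECT major,
       COUNT(*) as cnt,
       SUM(gpa) as total_gpa,
       AVG(credits) as avg_credits
FROM students
GROUP BY major

Result:
  CS: 2 records, 7.65 total gpa, 98.50 avg credits
  History: 9 records, 28.23 total gpa, 75.22 avg credits
  Physics: 7 records, 21.02 total gpa, 68.14 avg credits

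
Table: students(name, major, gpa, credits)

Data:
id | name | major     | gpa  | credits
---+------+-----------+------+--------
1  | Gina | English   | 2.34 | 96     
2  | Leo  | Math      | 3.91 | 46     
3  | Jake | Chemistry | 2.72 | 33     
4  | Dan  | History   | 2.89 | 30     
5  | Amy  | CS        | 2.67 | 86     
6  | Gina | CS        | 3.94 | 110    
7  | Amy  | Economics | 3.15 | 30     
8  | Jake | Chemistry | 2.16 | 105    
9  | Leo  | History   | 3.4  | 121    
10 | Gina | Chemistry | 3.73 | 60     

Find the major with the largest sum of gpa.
SELECT major, SUM(gpa) as val
FROM students
GROUP BY major
ORDER BY val DESC
LIMIT 1

Result: Chemistry with sum(gpa) = 8.61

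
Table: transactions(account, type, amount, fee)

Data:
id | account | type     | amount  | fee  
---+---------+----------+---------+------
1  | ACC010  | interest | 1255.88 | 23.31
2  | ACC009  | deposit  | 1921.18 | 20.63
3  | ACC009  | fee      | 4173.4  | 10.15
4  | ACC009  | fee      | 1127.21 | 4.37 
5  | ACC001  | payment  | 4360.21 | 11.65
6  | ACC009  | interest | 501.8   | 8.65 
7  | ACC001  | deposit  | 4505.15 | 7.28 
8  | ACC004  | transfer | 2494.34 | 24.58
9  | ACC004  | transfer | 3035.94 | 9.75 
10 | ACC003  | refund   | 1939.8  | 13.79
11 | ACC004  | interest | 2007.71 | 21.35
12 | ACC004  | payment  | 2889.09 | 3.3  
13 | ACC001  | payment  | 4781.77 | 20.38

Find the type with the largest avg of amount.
SELECT type, AVG(amount) as val
FROM transactions
GROUP BY type
ORDER BY val DESC
LIMIT 1

Result: payment with avg(amount) = 4010.36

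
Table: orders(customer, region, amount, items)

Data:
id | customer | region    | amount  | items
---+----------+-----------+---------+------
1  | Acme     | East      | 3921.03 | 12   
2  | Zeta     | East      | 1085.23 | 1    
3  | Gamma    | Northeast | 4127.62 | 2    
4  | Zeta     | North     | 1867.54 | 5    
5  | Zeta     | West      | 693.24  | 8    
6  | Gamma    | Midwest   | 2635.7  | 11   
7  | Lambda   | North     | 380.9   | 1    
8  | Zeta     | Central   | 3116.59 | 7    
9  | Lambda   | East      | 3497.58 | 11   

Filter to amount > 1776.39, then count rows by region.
SELECT region, COUNT(*)
FROM orders
WHERE amount > 1776.39
GROUP BY region

Note: WHERE filters rows before grouping.

Result:
  Central: 1
  East: 2
  Midwest: 1
  North: 1
  Northeast: 1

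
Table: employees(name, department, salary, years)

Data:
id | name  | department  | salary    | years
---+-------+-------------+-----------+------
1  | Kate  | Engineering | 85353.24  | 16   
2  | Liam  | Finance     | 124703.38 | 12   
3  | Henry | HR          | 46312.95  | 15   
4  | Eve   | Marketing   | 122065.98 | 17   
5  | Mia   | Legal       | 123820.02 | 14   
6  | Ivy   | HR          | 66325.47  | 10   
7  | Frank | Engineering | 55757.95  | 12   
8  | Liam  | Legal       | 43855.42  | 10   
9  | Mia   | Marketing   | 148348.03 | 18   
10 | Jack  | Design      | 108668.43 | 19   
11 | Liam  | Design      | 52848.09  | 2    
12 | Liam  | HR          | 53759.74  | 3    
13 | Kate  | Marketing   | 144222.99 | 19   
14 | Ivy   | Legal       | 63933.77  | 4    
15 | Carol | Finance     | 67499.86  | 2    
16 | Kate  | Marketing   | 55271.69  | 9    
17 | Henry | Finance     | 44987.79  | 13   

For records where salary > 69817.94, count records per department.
SELECT department, COUNT(*)
FROM employees
WHERE salary > 69817.94
GROUP BY department

Note: WHERE filters rows before grouping.

Result:
  Design: 1
  Engineering: 1
  Finance: 1
  Legal: 1
  Marketing: 3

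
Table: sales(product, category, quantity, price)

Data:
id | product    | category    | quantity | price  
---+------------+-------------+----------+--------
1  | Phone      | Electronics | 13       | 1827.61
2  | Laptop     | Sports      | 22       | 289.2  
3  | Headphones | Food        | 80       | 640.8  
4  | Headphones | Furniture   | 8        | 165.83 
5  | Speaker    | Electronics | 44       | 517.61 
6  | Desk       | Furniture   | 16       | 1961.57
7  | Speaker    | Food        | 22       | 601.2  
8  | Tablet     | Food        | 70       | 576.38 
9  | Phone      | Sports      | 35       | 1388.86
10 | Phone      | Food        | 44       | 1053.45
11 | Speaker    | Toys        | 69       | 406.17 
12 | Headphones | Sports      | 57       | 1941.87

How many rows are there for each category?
SELECT category, COUNT(*) as count
FROM sales
GROUP BY category

Result:
  Electronics: 2
  Food: 4
  Furniture: 2
  Sports: 3
  Toys: 1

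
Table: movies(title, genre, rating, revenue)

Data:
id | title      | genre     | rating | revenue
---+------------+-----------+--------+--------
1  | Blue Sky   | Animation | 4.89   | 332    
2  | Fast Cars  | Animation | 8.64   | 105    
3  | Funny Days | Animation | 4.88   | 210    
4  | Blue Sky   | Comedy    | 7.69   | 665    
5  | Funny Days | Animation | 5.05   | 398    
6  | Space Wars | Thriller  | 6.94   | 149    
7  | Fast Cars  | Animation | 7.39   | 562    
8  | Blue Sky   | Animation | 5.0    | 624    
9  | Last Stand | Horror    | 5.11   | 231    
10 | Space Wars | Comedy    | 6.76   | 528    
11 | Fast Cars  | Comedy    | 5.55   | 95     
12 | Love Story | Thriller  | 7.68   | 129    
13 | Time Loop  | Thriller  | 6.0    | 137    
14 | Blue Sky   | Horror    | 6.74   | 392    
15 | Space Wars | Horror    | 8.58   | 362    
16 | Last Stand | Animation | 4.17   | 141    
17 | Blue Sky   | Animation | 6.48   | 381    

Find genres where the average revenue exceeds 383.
SELECT genre, AVG(revenue)
FROM movies
GROUP BY genre
HAVING AVG(revenue) > 383

Result:
  Comedy: avg=429.33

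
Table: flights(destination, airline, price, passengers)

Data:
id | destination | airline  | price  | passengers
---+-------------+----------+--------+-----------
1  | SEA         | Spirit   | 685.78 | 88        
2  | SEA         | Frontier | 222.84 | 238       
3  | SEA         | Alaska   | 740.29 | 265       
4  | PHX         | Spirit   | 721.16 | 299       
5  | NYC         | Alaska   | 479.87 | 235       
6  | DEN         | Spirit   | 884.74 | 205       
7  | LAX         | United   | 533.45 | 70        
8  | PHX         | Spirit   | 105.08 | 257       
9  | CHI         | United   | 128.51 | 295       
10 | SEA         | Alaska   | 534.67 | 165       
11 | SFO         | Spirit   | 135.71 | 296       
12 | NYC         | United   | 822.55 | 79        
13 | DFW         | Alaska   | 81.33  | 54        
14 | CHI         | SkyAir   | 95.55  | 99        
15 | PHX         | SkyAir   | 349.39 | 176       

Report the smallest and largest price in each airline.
SELECT airline, MIN(price), MAX(price)
FROM flights
GROUP BY airline

Result:
  Alaska: min=81.33, max=740.29
  Frontier: min=222.84, max=222.84
  SkyAir: min=95.55, max=349.39
  Spirit: min=105.08, max=884.74
  United: min=128.51, max=822.55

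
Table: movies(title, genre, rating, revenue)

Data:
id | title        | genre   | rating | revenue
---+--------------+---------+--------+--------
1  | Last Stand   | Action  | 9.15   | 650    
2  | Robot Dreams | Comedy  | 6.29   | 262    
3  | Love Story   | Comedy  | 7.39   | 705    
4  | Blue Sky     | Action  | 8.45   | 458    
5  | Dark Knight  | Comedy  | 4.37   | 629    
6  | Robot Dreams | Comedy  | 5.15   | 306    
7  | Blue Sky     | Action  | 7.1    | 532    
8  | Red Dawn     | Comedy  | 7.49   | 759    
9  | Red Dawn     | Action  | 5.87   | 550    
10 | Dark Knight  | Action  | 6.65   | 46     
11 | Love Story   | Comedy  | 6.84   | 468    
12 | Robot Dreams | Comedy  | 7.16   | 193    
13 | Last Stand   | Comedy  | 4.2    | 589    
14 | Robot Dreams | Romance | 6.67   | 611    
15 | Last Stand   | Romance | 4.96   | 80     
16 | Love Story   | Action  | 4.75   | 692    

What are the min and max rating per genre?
SELECT genre, MIN(rating), MAX(rating)
FROM movies
GROUP BY genre

Result:
  Action: min=4.75, max=9.15
  Comedy: min=4.20, max=7.49
  Romance: min=4.96, max=6.67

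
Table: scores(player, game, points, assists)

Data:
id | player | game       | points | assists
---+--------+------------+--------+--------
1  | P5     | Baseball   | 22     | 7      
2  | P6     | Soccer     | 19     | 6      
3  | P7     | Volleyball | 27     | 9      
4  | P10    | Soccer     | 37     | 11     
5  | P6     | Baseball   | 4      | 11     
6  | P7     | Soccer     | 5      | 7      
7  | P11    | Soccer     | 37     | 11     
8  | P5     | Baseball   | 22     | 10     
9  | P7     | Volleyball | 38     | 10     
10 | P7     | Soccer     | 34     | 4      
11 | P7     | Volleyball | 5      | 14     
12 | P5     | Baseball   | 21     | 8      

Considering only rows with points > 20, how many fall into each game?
SELECT game, COUNT(*)
FROM scores
WHERE points > 20
GROUP BY game

Note: WHERE filters rows before grouping.

Result:
  Baseball: 3
  Soccer: 3
  Volleyball: 2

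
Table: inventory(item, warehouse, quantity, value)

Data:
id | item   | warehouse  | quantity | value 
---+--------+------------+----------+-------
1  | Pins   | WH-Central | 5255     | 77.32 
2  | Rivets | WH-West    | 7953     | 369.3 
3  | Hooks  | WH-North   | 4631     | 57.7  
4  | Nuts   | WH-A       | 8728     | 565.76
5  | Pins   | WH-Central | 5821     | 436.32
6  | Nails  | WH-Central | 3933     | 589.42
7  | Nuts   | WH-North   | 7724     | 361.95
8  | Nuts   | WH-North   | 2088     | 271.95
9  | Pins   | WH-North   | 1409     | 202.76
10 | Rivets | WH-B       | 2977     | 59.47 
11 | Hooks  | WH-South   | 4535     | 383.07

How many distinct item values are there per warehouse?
SELECT warehouse, COUNT(DISTINCT item)
FROM inventory
GROUP BY warehouse

Result:
  WH-A: 1 distinct
  WH-B: 1 distinct
  WH-Central: 2 distinct
  WH-North: 3 distinct
  WH-South: 1 distinct
  WH-West: 1 distinct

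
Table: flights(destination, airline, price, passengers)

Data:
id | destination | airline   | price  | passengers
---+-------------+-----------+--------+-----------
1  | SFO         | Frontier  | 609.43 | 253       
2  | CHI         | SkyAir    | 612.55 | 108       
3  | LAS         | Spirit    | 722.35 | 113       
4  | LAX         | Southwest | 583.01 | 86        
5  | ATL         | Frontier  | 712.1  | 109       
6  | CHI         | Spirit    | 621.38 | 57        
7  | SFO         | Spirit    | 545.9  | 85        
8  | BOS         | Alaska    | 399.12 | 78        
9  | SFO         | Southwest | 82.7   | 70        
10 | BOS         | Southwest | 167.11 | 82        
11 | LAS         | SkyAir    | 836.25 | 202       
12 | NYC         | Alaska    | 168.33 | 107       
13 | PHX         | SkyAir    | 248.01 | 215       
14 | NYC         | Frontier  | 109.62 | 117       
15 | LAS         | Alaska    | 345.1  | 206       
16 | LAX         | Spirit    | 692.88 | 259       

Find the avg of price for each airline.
SELECT airline, AVG(price) as result
FROM flights
GROUP BY airline

Result:
  Alaska: 304.18
  Frontier: 477.05
  SkyAir: 565.60
  Southwest: 277.61
  Spirit: 645.63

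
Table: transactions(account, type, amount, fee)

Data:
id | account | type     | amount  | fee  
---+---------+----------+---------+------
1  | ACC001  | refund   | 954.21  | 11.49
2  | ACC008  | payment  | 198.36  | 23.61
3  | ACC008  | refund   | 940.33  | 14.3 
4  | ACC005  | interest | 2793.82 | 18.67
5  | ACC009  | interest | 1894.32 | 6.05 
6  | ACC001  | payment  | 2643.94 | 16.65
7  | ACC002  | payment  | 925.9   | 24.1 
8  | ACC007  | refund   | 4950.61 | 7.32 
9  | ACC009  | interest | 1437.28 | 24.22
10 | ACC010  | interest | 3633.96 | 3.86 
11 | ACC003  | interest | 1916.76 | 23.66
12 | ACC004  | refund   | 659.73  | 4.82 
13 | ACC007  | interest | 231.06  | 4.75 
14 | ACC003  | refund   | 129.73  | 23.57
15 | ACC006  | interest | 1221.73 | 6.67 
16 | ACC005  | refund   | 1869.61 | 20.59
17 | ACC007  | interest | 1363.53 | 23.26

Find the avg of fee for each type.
SELECT type, AVG(fee) as result
FROM transactions
GROUP BY type

Result:
  interest: 13.89
  payment: 21.45
  refund: 13.68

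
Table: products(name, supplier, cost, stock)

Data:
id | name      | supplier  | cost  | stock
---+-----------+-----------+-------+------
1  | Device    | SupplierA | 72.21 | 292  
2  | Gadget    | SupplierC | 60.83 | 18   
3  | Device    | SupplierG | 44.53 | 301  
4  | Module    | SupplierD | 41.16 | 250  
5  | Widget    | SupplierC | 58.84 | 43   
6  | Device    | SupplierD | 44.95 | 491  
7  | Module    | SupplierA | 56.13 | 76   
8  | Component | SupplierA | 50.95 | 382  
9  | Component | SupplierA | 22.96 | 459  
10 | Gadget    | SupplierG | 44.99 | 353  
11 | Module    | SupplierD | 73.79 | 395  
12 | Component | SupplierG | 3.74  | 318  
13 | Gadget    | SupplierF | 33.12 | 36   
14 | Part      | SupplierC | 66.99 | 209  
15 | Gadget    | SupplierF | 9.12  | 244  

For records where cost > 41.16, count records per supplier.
SELECT supplier, COUNT(*)
FROM products
WHERE cost > 41.16
GROUP BY supplier

Note: WHERE filters rows before grouping.

Result:
  SupplierA: 3
  SupplierC: 3
  SupplierD: 2
  SupplierG: 2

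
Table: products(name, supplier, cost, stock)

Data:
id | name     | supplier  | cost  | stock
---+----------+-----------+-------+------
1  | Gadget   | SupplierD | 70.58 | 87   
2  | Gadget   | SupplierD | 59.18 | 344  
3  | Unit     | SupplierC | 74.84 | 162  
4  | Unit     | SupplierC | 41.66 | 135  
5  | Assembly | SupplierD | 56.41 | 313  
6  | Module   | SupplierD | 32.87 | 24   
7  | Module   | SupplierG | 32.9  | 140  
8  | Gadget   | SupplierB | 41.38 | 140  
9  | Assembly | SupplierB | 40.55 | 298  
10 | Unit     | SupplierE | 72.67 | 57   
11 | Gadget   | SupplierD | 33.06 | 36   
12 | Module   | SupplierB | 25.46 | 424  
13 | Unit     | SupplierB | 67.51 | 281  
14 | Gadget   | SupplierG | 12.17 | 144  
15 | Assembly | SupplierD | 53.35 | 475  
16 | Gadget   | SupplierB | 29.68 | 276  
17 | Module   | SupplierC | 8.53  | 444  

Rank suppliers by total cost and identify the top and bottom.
SELECT supplier, SUM(cost)
FROM products
GROUP BY supplier
ORDER BY SUM(cost)

All groups:
  SupplierG: 45.07
  SupplierE: 72.67
  SupplierC: 125.03
  SupplierB: 204.58
  SupplierD: 305.45

Highest: SupplierD (305.45)
Lowest: SupplierG (45.07)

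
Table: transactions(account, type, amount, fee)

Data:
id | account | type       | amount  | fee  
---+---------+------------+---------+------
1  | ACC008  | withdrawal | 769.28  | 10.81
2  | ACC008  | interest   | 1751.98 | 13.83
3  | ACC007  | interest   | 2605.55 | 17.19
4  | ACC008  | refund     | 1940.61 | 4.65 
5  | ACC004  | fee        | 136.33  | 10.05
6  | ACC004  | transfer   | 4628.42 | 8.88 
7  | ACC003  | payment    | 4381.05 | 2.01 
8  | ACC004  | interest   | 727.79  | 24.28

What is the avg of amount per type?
SELECT type, AVG(amount) as result
FROM transactions
GROUP BY type

Result:
  fee: 136.33
  interest: 1695.11
  payment: 4381.05
  refund: 1940.61
  transfer: 4628.42
  withdrawal: 769.28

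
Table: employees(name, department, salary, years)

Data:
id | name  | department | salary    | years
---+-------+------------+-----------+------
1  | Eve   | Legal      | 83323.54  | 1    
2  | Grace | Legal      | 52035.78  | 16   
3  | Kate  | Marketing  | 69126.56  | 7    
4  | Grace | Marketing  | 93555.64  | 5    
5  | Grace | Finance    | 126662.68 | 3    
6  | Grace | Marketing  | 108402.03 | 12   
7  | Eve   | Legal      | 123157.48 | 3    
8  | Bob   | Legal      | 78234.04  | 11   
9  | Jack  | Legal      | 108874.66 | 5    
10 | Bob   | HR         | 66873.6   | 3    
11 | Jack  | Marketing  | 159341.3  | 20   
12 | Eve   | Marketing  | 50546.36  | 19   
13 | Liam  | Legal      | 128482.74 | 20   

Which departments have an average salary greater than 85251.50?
SELECT department, AVG(salary)
FROM employees
GROUP BY department
HAVING AVG(salary) > 85251.50

Result:
  Finance: avg=126662.68
  Legal: avg=95684.71
  Marketing: avg=96194.38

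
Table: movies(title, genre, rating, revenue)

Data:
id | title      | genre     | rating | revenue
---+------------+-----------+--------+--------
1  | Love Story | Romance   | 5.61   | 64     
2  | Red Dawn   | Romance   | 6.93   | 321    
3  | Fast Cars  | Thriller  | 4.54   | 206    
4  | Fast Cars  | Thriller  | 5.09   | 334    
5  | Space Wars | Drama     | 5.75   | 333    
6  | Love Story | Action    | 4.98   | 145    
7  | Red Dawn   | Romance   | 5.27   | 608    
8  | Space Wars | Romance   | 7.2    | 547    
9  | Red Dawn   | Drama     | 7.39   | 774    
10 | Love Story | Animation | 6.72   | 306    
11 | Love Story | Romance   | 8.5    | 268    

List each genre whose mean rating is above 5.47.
SELECT genre, AVG(rating)
FROM movies
GROUP BY genre
HAVING AVG(rating) > 5.47

Result:
  Animation: avg=6.72
  Drama: avg=6.57
  Romance: avg=6.70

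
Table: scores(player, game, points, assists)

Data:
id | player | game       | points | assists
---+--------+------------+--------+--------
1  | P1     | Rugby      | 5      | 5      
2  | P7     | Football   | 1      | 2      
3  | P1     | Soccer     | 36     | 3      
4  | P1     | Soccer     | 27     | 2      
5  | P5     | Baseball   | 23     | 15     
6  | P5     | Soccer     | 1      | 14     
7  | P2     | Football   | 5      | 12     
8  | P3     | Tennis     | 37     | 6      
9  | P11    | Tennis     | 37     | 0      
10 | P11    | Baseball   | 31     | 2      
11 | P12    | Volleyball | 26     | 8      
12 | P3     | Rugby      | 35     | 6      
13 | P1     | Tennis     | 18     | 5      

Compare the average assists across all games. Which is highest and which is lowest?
SELECT game, AVG(assists)
FROM scores
GROUP BY game
ORDER BY AVG(assists)

All groups:
  Tennis: 3.67
  Rugby: 5.50
  Soccer: 6.33
  Football: 7.00
  Volleyball: 8.00
  Baseball: 8.50

Highest: Baseball (8.50)
Lowest: Tennis (3.67)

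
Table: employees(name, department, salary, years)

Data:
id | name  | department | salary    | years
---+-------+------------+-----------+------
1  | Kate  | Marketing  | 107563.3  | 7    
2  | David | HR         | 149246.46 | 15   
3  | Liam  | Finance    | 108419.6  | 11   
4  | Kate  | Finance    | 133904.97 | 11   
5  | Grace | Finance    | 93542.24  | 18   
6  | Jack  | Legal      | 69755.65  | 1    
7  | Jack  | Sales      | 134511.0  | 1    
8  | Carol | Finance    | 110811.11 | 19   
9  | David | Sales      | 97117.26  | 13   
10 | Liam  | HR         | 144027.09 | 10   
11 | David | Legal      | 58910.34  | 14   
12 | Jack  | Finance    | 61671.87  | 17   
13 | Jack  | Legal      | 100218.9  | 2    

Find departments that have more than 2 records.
SELECT department, COUNT(*) as cnt
FROM employees
GROUP BY department
HAVING COUNT(*) > 2

Result:
  Finance: 5
  Legal: 3

Note: HAVING filters groups after aggregation, WHERE filters rows before.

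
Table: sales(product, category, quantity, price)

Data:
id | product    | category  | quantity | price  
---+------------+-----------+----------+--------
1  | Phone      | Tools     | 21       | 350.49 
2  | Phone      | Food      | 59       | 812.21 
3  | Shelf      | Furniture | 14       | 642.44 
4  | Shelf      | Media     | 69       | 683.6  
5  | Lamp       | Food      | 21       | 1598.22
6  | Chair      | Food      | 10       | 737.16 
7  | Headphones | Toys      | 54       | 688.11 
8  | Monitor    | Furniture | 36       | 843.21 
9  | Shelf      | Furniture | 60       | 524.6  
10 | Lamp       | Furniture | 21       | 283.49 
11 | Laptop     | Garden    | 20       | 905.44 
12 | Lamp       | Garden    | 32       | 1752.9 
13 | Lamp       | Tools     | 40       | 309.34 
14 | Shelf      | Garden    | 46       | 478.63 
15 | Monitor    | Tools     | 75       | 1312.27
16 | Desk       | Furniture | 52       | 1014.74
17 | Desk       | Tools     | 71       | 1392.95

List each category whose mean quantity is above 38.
SELECT category, AVG(quantity)
FROM sales
GROUP BY category
HAVING AVG(quantity) > 38

Result:
  Media: avg=69.00
  Tools: avg=51.75
  Toys: avg=54.00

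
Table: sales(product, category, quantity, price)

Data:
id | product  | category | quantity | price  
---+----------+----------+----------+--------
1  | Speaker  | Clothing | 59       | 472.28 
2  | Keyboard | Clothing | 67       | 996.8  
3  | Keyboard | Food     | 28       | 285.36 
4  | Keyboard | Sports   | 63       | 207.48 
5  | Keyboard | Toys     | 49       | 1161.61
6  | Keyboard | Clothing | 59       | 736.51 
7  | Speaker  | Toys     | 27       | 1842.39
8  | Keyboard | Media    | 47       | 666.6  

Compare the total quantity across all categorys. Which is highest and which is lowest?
SELECT category, SUM(quantity)
FROM sales
GROUP BY category
ORDER BY SUM(quantity)

All groups:
  Food: 28
  Media: 47
  Sports: 63
  Toys: 76
  Clothing: 185

Highest: Clothing (185)
Lowest: Food (28)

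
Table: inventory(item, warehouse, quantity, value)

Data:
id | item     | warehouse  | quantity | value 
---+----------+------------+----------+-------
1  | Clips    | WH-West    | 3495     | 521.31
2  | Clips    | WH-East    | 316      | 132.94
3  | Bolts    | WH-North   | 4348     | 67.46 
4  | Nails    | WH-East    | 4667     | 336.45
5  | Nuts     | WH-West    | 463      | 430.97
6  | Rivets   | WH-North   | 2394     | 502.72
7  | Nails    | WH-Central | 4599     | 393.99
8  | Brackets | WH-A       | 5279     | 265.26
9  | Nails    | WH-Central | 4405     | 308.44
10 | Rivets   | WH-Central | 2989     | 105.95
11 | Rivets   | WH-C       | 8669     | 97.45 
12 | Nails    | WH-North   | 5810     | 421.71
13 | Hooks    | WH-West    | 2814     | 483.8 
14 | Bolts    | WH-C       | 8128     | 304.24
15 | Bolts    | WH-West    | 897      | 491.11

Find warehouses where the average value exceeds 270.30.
SELECT warehouse, AVG(value)
FROM inventory
GROUP BY warehouse
HAVING AVG(value) > 270.30

Result:
  WH-North: avg=330.63
  WH-West: avg=481.80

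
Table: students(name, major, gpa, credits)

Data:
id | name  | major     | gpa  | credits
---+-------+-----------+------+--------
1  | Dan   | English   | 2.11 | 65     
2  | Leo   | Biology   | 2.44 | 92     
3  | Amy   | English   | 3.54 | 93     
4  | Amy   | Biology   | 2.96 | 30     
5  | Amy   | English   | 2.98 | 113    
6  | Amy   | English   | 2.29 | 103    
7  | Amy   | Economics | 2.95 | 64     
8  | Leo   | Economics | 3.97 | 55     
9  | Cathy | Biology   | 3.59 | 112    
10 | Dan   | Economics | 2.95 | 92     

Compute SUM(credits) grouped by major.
SELECT major, SUM(credits) as result
FROM students
GROUP BY major

Result:
  Biology: 234
  Economics: 211
  English: 374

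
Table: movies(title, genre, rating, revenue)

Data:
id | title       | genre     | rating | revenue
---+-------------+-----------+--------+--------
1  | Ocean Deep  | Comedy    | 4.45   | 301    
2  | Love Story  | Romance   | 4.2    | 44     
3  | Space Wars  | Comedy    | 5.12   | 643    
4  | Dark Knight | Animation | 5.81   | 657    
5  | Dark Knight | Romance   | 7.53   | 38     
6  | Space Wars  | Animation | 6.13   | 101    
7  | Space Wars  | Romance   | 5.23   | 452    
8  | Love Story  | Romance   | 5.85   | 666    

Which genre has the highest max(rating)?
SELECT genre, MAX(rating) as val
FROM movies
GROUP BY genre
ORDER BY val DESC
LIMIT 1

Result: Romance with max(rating) = 7.53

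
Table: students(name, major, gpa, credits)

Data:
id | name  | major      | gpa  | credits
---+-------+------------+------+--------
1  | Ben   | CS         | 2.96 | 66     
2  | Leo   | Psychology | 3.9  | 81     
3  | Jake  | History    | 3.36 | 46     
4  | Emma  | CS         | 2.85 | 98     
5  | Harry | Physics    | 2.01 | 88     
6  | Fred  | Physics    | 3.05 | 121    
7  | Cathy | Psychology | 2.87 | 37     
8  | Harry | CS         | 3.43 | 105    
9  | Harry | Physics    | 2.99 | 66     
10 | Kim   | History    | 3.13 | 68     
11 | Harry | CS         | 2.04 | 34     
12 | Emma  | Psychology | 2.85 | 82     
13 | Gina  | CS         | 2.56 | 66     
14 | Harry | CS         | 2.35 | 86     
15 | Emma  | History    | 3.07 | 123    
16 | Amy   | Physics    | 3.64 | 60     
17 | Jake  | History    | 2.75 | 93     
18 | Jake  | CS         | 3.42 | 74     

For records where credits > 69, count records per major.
SELECT major, COUNT(*)
FROM students
WHERE credits > 69
GROUP BY major

Note: WHERE filters rows before grouping.

Result:
  CS: 4
  History: 2
  Physics: 2
  Psychology: 2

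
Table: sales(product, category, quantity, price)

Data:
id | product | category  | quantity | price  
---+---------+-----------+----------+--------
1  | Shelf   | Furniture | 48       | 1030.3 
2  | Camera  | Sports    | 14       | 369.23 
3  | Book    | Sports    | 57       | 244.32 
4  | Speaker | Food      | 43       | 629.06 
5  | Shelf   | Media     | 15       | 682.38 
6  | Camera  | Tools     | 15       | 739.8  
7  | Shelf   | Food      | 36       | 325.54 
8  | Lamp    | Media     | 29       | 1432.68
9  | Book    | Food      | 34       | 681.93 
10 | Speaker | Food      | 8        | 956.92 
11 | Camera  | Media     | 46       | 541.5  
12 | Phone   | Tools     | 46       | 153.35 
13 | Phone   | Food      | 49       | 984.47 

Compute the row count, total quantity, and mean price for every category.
SELECT category,
       COUNT(*) as cnt,
       SUM(quantity) as total_quantity,
       AVG(price) as avg_price
FROM sales
GROUP BY category

Result:
  Food: 5 records, 170 total quantity, 715.58 avg price
  Furniture: 1 records, 48 total quantity, 1030.30 avg price
  Media: 3 records, 90 total quantity, 885.52 avg price
  Sports: 2 records, 71 total quantity, 306.78 avg price
  Tools: 2 records, 61 total quantity, 446.58 avg price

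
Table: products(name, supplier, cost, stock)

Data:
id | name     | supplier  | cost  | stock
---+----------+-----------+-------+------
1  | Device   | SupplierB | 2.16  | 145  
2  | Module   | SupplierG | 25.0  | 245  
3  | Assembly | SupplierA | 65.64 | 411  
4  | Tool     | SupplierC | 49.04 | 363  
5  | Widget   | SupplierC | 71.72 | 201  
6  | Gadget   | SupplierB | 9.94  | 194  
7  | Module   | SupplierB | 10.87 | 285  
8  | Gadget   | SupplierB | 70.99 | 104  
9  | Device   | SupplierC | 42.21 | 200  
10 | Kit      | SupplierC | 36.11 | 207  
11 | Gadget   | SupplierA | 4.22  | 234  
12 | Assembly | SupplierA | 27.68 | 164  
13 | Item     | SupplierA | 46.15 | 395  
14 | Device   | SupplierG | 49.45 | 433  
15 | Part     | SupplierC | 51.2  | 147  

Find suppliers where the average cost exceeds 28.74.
SELECT supplier, AVG(cost)
FROM products
GROUP BY supplier
HAVING AVG(cost) > 28.74

Result:
  SupplierA: avg=35.92
  SupplierC: avg=50.06
  SupplierG: avg=37.23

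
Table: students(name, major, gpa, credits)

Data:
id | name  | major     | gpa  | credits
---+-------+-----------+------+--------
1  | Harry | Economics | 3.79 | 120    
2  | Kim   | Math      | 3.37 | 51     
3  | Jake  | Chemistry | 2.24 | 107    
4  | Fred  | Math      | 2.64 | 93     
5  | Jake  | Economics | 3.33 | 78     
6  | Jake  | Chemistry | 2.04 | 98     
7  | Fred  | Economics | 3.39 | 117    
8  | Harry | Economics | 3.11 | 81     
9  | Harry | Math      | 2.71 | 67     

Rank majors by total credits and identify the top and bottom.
SELECT major, SUM(credits)
FROM students
GROUP BY major
ORDER BY SUM(credits)

All groups:
  Chemistry: 205
  Math: 211
  Economics: 396

Highest: Economics (396)
Lowest: Chemistry (205)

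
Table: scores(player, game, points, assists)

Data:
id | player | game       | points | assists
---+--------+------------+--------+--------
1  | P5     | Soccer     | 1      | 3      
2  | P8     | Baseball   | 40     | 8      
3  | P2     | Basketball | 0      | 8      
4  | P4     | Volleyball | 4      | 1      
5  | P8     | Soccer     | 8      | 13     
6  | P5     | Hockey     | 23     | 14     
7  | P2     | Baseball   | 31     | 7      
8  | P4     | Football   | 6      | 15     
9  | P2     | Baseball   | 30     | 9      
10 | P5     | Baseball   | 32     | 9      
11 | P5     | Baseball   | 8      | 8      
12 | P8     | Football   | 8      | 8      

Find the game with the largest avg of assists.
SELECT game, AVG(assists) as val
FROM scores
GROUP BY game
ORDER BY val DESC
LIMIT 1

Result: Hockey with avg(assists) = 14.00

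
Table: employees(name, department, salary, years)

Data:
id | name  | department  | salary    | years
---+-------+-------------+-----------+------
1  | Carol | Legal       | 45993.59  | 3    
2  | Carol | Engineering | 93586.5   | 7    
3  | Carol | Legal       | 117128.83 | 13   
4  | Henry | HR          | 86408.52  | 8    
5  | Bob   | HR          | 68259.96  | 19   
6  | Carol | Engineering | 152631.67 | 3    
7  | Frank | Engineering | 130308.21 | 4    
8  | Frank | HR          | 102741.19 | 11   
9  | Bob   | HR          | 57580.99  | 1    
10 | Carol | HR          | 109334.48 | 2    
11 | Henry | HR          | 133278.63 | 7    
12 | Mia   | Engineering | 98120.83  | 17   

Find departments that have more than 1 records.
SELECT department, COUNT(*) as cnt
FROM employees
GROUP BY department
HAVING COUNT(*) > 1

Result:
  Engineering: 4
  HR: 6
  Legal: 2

Note: HAVING filters groups after aggregation, WHERE filters rows before.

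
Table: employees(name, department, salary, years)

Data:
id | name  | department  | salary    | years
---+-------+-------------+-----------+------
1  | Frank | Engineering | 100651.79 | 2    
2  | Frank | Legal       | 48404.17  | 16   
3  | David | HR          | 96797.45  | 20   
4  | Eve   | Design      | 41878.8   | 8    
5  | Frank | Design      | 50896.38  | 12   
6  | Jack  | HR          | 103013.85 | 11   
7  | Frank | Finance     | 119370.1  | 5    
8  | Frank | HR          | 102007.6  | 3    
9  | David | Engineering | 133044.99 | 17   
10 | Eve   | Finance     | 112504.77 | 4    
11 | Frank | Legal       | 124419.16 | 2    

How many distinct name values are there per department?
SELECT department, COUNT(DISTINCT name)
FROM employees
GROUP BY department

Result:
  Design: 2 distinct
  Engineering: 2 distinct
  Finance: 2 distinct
  HR: 3 distinct
  Legal: 1 distinct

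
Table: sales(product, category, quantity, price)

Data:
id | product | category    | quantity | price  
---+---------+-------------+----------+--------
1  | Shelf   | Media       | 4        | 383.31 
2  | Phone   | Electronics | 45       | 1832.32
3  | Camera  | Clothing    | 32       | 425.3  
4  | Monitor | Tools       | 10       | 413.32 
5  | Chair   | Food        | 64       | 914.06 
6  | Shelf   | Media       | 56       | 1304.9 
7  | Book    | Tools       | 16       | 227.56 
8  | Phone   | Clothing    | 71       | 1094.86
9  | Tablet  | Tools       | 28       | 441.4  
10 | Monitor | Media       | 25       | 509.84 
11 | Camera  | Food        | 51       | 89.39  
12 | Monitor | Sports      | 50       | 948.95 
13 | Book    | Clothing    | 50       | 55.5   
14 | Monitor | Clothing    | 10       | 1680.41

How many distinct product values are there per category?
SELECT category, COUNT(DISTINCT product)
FROM sales
GROUP BY category

Result:
  Clothing: 4 distinct
  Electronics: 1 distinct
  Food: 2 distinct
  Media: 2 distinct
  Sports: 1 distinct
  Tools: 3 distinct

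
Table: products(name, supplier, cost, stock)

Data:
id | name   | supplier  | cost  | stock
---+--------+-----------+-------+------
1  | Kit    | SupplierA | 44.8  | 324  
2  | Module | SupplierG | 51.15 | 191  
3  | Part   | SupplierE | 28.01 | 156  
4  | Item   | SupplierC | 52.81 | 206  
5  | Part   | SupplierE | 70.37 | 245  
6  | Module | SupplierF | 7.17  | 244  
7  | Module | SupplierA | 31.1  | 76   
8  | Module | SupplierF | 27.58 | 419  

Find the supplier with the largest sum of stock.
SELECT supplier, SUM(stock) as val
FROM products
GROUP BY supplier
ORDER BY val DESC
LIMIT 1

Result: SupplierF with sum(stock) = 663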